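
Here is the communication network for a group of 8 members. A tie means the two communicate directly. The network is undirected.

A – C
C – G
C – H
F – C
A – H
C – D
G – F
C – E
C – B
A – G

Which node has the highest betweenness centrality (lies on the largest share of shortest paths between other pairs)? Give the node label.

C

Unnormalized betweenness of each node: A:1/2, B:0, C:17, D:0, E:0, F:0, G:1/2, H:0.
C has the largest value, 17, making it the main broker — the node through which the most shortest paths run.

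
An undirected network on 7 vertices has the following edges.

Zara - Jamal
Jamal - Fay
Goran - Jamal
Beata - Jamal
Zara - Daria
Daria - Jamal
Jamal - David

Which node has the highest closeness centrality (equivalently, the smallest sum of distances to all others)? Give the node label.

Jamal

Farness (sum of distances to all others) for each node — Beata:11, Daria:10, David:11, Fay:11, Goran:11, Jamal:6, Zara:10.
The smallest farness is 6, for Jamal, so Jamal has the highest closeness.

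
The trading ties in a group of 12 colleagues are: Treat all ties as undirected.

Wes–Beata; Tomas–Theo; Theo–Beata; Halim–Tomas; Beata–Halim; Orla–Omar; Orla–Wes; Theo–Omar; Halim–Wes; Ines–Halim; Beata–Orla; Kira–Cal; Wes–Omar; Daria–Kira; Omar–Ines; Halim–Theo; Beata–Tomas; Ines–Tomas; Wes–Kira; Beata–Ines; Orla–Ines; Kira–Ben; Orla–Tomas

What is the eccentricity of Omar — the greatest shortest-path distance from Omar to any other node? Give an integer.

Distances from Omar: Beata:2, Ben:3, Cal:3, Daria:3, Halim:2, Ines:1, Kira:2, Orla:1, Theo:1, Tomas:2, Wes:1.
The largest is 3 (to Cal, Ben, and Daria), so the eccentricity of Omar is 3.

3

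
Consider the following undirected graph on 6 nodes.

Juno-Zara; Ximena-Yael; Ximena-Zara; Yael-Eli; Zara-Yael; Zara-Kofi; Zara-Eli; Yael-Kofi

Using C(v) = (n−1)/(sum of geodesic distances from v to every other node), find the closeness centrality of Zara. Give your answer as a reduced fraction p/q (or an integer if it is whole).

1

Distances from Zara: Eli:1, Juno:1, Kofi:1, Ximena:1, Yael:1. Sum = 5.
n = 6, so closeness = 5/5 = 1.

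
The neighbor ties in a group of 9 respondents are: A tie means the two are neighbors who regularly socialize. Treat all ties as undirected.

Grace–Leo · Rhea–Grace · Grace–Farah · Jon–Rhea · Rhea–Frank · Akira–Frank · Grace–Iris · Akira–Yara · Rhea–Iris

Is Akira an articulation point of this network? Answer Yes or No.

Removing Akira leaves {Farah, Frank, Grace, Iris, Jon, Leo, and Rhea} with no path to {Yara}, so the network splits into 2 components. Akira is a cut vertex.

Yes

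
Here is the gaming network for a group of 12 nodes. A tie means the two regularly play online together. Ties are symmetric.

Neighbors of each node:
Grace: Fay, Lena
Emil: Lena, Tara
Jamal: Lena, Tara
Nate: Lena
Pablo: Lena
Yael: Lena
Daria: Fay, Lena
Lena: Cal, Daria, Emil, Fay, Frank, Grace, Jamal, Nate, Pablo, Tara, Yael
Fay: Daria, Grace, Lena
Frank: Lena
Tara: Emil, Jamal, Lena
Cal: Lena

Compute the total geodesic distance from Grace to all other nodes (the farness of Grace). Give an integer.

Distances from Grace: Cal:2, Daria:2, Emil:2, Fay:1, Frank:2, Jamal:2, Lena:1, Nate:2, Pablo:2, Tara:2, Yael:2.
Sum = 2 + 2 + 2 + 1 + 2 + 2 + 1 + 2 + 2 + 2 + 2 = 20.

20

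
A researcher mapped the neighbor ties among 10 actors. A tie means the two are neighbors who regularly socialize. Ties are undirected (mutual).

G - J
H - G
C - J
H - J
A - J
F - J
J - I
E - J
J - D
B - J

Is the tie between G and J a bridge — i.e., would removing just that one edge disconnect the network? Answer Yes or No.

No

Even without that edge, G still reaches J via G – H – J, so the network stays connected. Not a bridge.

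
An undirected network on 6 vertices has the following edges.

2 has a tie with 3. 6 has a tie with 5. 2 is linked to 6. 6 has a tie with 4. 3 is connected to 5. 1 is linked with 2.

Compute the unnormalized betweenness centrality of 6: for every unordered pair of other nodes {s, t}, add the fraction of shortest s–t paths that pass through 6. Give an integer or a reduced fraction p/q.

Pairs whose geodesics pass through 6 — 4–3: 2/2; 4–2: 1; 4–1: 1; 4–5: 1; 2–5: 1/2; 1–5: 1/2.
All other pairs contribute 0.
Summing the contributions gives betweenness(6) = 5.

5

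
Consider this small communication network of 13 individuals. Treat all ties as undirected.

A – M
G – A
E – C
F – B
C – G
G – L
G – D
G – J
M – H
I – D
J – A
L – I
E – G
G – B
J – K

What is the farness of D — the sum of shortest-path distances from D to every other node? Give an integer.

Distances from D: A:2, B:2, C:2, E:2, F:3, G:1, H:4, I:1, J:2, K:3, L:2, M:3.
Sum = 2 + 2 + 2 + 2 + 3 + 1 + 4 + 1 + 2 + 3 + 2 + 3 = 27.

27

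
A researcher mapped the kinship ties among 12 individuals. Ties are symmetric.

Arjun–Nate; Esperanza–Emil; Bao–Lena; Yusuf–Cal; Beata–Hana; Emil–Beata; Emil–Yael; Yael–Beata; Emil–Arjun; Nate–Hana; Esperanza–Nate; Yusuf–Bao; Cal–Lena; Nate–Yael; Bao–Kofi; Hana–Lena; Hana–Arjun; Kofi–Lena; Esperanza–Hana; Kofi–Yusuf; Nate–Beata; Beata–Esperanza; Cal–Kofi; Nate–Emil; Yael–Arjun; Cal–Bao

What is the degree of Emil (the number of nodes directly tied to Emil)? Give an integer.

Emil is directly tied to Arjun, Beata, Esperanza, Nate, and Yael. That is 5 neighbors, so the degree of Emil is 5.

5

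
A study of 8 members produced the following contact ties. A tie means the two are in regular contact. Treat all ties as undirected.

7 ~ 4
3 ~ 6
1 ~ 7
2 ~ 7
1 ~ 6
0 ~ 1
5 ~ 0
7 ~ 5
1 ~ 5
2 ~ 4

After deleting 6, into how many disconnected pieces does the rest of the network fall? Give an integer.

Without 6, the remaining ties split the others into: {0, 1, 2, 4, 5, 7}; {3}.
That's 2 separate components.

2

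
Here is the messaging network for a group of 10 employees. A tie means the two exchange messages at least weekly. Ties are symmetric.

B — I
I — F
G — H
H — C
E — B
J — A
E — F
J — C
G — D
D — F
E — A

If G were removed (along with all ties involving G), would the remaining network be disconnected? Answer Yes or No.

Even without G, every remaining node can still reach every other (the residual graph is connected), so G is not a cut vertex.

No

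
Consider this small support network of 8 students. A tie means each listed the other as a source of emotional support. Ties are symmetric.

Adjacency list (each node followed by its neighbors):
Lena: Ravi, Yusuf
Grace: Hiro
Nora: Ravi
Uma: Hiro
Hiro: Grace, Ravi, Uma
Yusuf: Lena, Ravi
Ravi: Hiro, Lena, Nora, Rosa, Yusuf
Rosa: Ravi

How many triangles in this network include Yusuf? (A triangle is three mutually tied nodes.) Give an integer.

1

Yusuf's neighbors: Lena and Ravi.
Neighbor pairs that are themselves tied: Yusuf–Lena–Ravi. Each forms one triangle with Yusuf, for 1 in total.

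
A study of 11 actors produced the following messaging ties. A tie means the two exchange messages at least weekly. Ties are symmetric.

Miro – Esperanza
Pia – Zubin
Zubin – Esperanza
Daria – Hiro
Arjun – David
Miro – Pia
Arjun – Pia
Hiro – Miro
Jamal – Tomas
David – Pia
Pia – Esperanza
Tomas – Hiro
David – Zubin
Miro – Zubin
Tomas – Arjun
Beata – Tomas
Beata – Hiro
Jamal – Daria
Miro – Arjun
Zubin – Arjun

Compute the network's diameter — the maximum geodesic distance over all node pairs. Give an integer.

4

Eccentricity of each node (its greatest distance to any other): Arjun:3, Beata:3, Daria:4, David:4, Esperanza:4, Hiro:3, Jamal:4, Miro:3, Pia:3, Tomas:3, Zubin:3.
The maximum eccentricity is 4, realized for instance by the pair Esperanza–Jamal via Esperanza – Miro – Hiro – Daria – Jamal. So the diameter is 4.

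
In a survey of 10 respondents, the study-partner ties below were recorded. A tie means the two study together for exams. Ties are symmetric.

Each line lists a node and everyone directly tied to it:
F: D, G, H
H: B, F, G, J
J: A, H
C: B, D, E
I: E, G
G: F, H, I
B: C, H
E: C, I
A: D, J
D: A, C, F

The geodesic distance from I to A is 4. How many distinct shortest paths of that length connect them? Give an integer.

3

The shortest distance is 4. The length-4 paths are: I–G–H–J–A; I–G–F–D–A; I–E–C–D–A.
That gives 3 distinct shortest paths.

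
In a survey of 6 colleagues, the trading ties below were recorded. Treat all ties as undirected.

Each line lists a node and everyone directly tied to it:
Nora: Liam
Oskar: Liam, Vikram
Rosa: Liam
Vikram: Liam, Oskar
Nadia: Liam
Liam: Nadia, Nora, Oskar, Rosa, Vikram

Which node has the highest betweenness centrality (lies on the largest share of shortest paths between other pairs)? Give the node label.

Liam

Unnormalized betweenness of each node: Liam:9, Nadia:0, Nora:0, Oskar:0, Rosa:0, Vikram:0.
Liam has the largest value, 9, making it the main broker — the node through which the most shortest paths run.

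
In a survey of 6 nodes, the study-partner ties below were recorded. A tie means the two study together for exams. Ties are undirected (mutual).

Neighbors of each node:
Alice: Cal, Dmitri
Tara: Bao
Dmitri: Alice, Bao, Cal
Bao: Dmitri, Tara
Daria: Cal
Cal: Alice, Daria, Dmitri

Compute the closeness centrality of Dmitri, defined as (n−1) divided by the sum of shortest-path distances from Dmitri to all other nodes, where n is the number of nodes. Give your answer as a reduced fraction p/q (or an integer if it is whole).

Distances from Dmitri: Alice:1, Bao:1, Cal:1, Daria:2, Tara:2. Sum = 7.
n = 6, so closeness = 5/7.

5/7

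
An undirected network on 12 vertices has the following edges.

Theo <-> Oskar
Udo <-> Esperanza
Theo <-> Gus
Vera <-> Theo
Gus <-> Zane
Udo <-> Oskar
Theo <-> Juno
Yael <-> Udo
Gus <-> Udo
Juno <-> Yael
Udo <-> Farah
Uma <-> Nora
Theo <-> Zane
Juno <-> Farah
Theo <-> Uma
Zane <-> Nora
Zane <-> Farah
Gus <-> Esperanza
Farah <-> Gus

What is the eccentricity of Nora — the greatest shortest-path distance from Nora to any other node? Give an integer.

Distances from Nora: Esperanza:3, Farah:2, Gus:2, Juno:3, Oskar:3, Theo:2, Udo:3, Uma:1, Vera:3, Yael:4, Zane:1.
The largest is 4 (to Yael), so the eccentricity of Nora is 4.

4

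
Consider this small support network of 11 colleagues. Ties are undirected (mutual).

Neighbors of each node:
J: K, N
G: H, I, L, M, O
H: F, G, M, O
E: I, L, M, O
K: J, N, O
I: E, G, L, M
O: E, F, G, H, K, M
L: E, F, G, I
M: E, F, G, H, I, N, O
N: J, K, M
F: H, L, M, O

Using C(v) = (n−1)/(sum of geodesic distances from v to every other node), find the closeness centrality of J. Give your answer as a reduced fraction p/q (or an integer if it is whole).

Distances from J: E:3, F:3, G:3, H:3, I:3, K:1, L:4, M:2, N:1, O:2. Sum = 25.
n = 11, so closeness = 10/25 = 2/5.

2/5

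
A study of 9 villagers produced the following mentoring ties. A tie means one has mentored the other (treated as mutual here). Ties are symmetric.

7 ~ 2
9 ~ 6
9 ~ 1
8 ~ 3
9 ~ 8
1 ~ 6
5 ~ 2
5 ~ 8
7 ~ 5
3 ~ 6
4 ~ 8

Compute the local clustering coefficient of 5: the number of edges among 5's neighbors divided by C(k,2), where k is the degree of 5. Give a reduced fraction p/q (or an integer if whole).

5's neighbors: 2, 7, and 8 (k = 3).
Possible neighbor pairs: C(3,2) = 3. Edges among them: 2–7 → e = 1.
Clustering(5) = 1/3.

1/3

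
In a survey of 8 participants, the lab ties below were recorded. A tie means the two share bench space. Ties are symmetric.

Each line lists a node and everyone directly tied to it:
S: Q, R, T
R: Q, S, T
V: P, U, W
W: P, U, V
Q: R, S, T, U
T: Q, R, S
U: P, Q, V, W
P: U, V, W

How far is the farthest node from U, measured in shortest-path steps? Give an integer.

Distances from U: P:1, Q:1, R:2, S:2, T:2, V:1, W:1.
The largest is 2 (to T, S, and R), so the eccentricity of U is 2.

2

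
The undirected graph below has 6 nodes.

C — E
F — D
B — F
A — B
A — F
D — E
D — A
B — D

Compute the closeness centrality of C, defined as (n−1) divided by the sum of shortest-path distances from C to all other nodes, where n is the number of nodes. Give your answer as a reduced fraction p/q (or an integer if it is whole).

Distances from C: A:3, B:3, D:2, E:1, F:3. Sum = 12.
n = 6, so closeness = 5/12.

5/12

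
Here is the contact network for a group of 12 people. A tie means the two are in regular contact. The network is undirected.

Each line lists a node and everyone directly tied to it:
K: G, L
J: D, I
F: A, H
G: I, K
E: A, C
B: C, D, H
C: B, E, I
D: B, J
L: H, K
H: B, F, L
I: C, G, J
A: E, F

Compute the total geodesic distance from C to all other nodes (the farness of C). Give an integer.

22

Distances from C: A:2, B:1, D:2, E:1, F:3, G:2, H:2, I:1, J:2, K:3, L:3.
Sum = 2 + 1 + 2 + 1 + 3 + 2 + 2 + 1 + 2 + 3 + 3 = 22.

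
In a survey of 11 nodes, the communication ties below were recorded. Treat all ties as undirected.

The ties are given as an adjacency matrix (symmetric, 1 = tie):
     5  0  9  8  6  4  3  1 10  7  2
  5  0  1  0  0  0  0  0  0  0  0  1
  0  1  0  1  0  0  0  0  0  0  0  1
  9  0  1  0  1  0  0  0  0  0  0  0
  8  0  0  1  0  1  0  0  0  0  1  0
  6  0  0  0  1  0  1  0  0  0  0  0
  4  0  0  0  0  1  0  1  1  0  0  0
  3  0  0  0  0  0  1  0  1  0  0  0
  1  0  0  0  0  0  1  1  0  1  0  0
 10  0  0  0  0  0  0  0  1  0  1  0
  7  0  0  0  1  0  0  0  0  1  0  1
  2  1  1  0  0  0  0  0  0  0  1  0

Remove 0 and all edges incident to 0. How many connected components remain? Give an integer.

1

0's neighbors (2, 5, and 9) remain reachable from one another through other ties, so the rest of the network stays in one piece.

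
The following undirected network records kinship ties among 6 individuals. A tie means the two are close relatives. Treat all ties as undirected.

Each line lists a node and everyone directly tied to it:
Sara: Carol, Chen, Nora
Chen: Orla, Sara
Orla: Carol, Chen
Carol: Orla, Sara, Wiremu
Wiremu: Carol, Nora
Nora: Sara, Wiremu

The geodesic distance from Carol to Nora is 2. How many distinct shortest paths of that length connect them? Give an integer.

The shortest distance is 2. The length-2 paths are: Carol–Sara–Nora; Carol–Wiremu–Nora.
That gives 2 distinct shortest paths.

2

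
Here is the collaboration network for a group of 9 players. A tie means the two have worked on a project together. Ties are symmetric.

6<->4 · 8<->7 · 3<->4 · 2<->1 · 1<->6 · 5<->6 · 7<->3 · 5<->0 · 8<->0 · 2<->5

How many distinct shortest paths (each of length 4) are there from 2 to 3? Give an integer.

2

The shortest distance is 4. The length-4 paths are: 2–5–6–4–3; 2–1–6–4–3.
That gives 2 distinct shortest paths.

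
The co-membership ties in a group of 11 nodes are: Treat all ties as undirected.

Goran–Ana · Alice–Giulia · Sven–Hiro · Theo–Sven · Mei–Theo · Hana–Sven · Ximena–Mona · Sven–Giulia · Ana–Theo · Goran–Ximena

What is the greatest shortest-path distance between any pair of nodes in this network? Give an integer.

7

Eccentricity of each node (its greatest distance to any other): Alice:7, Ana:4, Giulia:6, Goran:5, Hana:6, Hiro:6, Mei:5, Mona:7, Sven:5, Theo:4, Ximena:6.
The maximum eccentricity is 7, realized for instance by the pair Mona–Alice via Mona – Ximena – Goran – Ana – Theo – Sven – Giulia – Alice. So the diameter is 7.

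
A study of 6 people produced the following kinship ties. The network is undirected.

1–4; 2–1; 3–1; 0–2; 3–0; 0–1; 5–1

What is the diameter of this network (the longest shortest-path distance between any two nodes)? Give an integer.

2

Eccentricity of each node (its greatest distance to any other): 0:2, 1:1, 2:2, 3:2, 4:2, 5:2.
The maximum eccentricity is 2, realized for instance by the pair 2–3 via 2 – 1 – 3. So the diameter is 2.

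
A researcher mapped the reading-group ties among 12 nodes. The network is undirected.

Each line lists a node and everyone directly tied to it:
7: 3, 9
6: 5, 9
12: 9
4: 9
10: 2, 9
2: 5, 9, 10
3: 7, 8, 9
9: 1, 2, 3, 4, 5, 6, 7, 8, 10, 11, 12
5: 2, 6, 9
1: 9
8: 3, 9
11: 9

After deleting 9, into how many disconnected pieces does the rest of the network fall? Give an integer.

6

Without 9, the remaining ties split the others into: {1}; {4}; {3, 7, 8}; {2, 5, 6, 10}; {12}; {11}.
That's 6 separate components.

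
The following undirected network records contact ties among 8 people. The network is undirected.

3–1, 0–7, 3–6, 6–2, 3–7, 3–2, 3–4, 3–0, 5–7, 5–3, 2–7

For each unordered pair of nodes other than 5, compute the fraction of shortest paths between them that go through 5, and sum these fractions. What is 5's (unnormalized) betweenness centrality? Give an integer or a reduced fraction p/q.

0

No shortest path between any pair of other nodes passes through 5.
Summing the contributions gives betweenness(5) = 0.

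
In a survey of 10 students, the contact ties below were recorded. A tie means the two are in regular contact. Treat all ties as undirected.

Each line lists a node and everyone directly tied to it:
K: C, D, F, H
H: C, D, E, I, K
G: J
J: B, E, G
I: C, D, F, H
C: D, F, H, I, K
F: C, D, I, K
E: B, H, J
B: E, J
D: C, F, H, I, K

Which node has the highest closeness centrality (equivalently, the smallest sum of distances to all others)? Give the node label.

Farness (sum of distances to all others) for each node — B:22, C:17, D:17, E:16, F:22, G:29, H:14, I:18, J:21, K:18.
The smallest farness is 14, for H, so H has the highest closeness.

H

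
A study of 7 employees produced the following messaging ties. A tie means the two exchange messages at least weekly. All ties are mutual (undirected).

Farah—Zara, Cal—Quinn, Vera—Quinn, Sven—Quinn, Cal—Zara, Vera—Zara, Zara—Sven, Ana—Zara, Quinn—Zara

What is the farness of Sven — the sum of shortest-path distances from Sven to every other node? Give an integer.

Distances from Sven: Ana:2, Cal:2, Farah:2, Quinn:1, Vera:2, Zara:1.
Sum = 2 + 2 + 2 + 1 + 2 + 1 = 10.

10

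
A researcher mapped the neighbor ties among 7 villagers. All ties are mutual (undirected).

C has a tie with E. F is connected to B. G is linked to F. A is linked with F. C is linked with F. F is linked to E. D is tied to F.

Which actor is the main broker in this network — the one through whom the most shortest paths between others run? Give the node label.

F

Unnormalized betweenness of each node: A:0, B:0, C:0, D:0, E:0, F:14, G:0.
F has the largest value, 14, making it the main broker — the node through which the most shortest paths run.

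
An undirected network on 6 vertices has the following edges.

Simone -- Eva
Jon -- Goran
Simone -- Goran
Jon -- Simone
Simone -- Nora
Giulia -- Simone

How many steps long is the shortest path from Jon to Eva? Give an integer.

2

One shortest route is Jon – Simone – Eva, which uses 2 edges, and Jon and Eva are not directly tied, so nothing shorter exists. So d(Jon,Eva) = 2.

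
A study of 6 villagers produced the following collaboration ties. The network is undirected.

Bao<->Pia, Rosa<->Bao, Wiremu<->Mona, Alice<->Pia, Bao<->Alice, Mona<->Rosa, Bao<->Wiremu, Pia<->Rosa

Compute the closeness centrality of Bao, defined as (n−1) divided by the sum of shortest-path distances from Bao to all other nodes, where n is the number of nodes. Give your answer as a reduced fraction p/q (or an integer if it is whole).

5/6

Distances from Bao: Alice:1, Mona:2, Pia:1, Rosa:1, Wiremu:1. Sum = 6.
n = 6, so closeness = 5/6.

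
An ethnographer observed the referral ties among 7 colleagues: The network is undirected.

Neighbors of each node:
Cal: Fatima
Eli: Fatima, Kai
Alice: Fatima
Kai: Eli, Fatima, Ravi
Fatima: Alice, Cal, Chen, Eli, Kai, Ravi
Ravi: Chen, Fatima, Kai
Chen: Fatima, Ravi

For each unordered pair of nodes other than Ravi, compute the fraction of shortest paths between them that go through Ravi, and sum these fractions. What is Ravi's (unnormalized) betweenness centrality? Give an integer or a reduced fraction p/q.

Pairs whose geodesics pass through Ravi — Kai–Chen: 1/2.
All other pairs contribute 0.
Summing the contributions gives betweenness(Ravi) = 1/2.

1/2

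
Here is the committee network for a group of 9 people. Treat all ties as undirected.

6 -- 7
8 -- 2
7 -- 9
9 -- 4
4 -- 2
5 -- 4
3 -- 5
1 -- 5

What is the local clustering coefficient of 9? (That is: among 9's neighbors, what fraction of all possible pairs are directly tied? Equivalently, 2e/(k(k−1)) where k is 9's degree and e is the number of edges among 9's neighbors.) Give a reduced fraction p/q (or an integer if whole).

9's neighbors: 4 and 7 (k = 2).
Possible neighbor pairs: C(2,2) = 1. Edges among them: none → e = 0.
Clustering(9) = 0/1.

0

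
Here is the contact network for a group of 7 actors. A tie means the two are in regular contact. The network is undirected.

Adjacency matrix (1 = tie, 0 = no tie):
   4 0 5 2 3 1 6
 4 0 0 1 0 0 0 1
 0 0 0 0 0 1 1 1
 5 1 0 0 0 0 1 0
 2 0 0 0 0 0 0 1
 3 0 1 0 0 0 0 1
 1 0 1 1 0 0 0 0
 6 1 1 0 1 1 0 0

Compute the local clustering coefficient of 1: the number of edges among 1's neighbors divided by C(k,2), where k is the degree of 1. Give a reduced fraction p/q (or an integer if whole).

1's neighbors: 0 and 5 (k = 2).
Possible neighbor pairs: C(2,2) = 1. Edges among them: none → e = 0.
Clustering(1) = 0/1.

0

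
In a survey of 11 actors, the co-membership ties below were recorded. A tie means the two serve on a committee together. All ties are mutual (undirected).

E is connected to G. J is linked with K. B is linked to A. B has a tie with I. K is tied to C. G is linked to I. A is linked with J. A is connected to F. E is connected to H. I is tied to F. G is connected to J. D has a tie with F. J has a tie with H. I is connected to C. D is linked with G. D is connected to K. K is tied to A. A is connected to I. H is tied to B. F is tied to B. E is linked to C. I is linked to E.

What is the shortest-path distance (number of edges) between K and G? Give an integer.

One shortest route is K – D – G, which uses 2 edges, and K and G are not directly tied, so nothing shorter exists. So d(K,G) = 2.

2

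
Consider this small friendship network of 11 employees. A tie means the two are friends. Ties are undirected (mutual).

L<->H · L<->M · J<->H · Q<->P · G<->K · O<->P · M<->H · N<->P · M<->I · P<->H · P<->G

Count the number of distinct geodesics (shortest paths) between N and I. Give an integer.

1

The shortest distance is 4, and the only length-4 path is N–P–H–M–I. So there is exactly 1 shortest path.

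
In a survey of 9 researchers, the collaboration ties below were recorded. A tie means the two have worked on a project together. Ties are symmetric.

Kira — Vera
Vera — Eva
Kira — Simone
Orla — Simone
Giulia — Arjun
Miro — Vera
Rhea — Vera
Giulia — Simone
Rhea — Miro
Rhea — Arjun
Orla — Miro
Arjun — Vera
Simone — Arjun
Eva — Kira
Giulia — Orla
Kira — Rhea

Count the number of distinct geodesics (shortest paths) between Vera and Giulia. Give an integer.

The shortest distance is 2, and the only length-2 path is Vera–Arjun–Giulia. So there is exactly 1 shortest path.

1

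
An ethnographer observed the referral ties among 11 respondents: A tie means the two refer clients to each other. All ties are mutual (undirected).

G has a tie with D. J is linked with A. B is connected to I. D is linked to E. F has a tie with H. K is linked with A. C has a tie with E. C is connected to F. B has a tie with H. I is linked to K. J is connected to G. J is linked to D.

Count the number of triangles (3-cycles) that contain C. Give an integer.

0

C's neighbors are E and F, but none of them are tied to each other, so no triangle contains C.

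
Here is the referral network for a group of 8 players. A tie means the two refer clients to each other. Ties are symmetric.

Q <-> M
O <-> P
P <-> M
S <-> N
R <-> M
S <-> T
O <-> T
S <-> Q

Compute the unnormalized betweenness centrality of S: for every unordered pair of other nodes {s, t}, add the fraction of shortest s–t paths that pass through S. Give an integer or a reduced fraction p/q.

Pairs whose geodesics pass through S — R–T: 1/2; R–N: 1; Q–T: 1; Q–N: 1; Q–O: 1/2; T–N: 1; T–M: 1/2; N–M: 1; N–P: 2/2; N–O: 1.
All other pairs contribute 0.
Summing the contributions gives betweenness(S) = 17/2.

17/2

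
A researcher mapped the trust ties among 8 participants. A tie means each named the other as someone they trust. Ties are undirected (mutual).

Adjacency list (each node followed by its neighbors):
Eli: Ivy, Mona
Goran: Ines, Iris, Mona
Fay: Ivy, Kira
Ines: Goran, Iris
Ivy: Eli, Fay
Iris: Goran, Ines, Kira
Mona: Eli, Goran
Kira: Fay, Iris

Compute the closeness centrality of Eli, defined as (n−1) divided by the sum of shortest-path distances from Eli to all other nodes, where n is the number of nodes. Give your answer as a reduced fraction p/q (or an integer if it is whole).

Distances from Eli: Fay:2, Goran:2, Ines:3, Iris:3, Ivy:1, Kira:3, Mona:1. Sum = 15.
n = 8, so closeness = 7/15.

7/15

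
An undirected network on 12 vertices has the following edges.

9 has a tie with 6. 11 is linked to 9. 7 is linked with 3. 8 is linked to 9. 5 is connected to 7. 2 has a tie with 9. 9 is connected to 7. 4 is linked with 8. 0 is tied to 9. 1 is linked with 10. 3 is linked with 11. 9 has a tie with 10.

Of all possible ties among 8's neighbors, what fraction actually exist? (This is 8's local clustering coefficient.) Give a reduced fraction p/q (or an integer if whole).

0

8's neighbors: 4 and 9 (k = 2).
Possible neighbor pairs: C(2,2) = 1. Edges among them: none → e = 0.
Clustering(8) = 0/1.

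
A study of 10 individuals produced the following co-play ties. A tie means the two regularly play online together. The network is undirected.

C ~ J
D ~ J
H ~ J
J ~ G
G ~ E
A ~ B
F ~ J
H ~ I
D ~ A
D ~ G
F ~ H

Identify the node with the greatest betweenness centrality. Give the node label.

Unnormalized betweenness of each node: A:8, B:0, C:0, D:14, E:0, F:0, G:8, H:8, I:0, J:23.
J has the largest value, 23, making it the main broker — the node through which the most shortest paths run.

J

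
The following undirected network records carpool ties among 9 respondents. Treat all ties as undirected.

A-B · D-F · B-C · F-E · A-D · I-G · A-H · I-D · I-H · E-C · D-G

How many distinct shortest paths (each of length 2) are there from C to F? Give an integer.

1

The shortest distance is 2, and the only length-2 path is C–E–F. So there is exactly 1 shortest path.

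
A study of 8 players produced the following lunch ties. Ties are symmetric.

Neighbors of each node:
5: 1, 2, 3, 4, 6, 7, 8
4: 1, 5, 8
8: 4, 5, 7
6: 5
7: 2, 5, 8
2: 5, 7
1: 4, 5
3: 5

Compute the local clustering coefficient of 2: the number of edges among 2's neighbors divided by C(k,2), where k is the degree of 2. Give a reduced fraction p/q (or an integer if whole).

1

2's neighbors: 5 and 7 (k = 2).
Possible neighbor pairs: C(2,2) = 1. Edges among them: 5–7 → e = 1.
Clustering(2) = 1/1.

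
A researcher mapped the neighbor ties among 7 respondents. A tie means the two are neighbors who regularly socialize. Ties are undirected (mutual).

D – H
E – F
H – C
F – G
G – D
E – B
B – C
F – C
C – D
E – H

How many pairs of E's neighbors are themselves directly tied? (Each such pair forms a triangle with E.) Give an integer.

E's neighbors are B, F, and H, but none of them are tied to each other, so no triangle contains E.

0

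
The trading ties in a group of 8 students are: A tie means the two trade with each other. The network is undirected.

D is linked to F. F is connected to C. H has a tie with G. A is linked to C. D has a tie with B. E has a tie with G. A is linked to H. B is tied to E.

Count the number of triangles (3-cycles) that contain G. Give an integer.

0

G's neighbors are E and H, but none of them are tied to each other, so no triangle contains G.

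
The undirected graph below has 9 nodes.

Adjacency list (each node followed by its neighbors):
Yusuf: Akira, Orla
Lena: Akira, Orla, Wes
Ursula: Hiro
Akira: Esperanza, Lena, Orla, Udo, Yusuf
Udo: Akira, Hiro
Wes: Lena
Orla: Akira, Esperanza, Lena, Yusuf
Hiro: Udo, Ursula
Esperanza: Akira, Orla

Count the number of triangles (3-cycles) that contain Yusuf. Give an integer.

1

Yusuf's neighbors: Akira and Orla.
Neighbor pairs that are themselves tied: Yusuf–Akira–Orla. Each forms one triangle with Yusuf, for 1 in total.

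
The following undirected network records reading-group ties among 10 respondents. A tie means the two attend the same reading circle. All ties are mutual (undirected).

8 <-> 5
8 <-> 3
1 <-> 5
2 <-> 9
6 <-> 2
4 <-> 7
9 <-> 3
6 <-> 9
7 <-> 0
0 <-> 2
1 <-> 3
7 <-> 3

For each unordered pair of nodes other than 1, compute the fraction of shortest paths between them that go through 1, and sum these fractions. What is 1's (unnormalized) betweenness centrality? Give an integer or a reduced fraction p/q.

7/2

Pairs whose geodesics pass through 1 — 2–5: 1/2; 0–5: 1/2; 5–6: 1/2; 5–9: 1/2; 5–7: 1/2; 5–4: 1/2; 5–3: 1/2.
All other pairs contribute 0.
Summing the contributions gives betweenness(1) = 7/2.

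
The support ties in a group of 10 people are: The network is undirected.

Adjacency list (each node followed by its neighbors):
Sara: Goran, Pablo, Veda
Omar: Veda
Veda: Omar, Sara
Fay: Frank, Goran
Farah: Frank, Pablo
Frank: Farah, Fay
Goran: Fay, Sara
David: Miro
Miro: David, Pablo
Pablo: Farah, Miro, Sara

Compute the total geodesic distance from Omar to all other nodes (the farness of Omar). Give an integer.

31

Distances from Omar: David:5, Farah:4, Fay:4, Frank:5, Goran:3, Miro:4, Pablo:3, Sara:2, Veda:1.
Sum = 5 + 4 + 4 + 5 + 3 + 4 + 3 + 2 + 1 = 31.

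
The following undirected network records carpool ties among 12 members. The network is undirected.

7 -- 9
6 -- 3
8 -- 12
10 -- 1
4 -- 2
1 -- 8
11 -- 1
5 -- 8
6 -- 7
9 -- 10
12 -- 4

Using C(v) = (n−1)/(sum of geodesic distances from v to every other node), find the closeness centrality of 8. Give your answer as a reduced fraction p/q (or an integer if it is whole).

Distances from 8: 1:1, 2:3, 3:6, 4:2, 5:1, 6:5, 7:4, 9:3, 10:2, 11:2, 12:1. Sum = 30.
n = 12, so closeness = 11/30.

11/30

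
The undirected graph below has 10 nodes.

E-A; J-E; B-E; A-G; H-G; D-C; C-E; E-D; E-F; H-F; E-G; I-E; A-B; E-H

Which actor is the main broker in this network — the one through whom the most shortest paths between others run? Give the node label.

Unnormalized betweenness of each node: A:1/2, B:0, C:0, D:0, E:59/2, F:0, G:1/2, H:1/2, I:0, J:0.
E has the largest value, 59/2, making it the main broker — the node through which the most shortest paths run.

E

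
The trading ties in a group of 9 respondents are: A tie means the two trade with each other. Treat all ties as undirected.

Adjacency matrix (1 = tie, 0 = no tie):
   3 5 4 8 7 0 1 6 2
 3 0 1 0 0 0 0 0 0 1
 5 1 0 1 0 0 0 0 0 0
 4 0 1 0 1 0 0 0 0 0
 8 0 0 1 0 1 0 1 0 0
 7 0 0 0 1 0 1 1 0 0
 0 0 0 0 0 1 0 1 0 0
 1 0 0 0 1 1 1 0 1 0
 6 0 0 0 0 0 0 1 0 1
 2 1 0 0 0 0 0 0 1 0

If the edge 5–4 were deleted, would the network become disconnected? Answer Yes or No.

Even without that edge, 5 still reaches 4 via 5 – 3 – 2 – 6 – 1 – 8 – 4, so the network stays connected. Not a bridge.

No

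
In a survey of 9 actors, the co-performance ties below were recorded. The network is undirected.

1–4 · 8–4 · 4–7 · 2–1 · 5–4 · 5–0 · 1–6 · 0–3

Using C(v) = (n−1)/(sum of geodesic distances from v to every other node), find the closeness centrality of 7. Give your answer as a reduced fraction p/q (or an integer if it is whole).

2/5

Distances from 7: 0:3, 1:2, 2:3, 3:4, 4:1, 5:2, 6:3, 8:2. Sum = 20.
n = 9, so closeness = 8/20 = 2/5.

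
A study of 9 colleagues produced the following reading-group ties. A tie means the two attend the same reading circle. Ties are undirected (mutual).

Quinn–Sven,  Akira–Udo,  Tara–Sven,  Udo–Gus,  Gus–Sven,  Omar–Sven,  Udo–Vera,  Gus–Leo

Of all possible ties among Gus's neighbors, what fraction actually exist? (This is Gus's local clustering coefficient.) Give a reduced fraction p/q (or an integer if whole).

0

Gus's neighbors: Leo, Sven, and Udo (k = 3).
Possible neighbor pairs: C(3,2) = 3. Edges among them: none → e = 0.
Clustering(Gus) = 0/3 = 0.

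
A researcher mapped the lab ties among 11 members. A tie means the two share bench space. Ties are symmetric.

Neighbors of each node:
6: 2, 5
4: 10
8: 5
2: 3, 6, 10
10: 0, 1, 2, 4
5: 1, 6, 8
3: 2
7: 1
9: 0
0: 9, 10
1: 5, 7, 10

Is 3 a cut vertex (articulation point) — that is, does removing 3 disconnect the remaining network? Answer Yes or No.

Even without 3, every remaining node can still reach every other (the residual graph is connected), so 3 is not a cut vertex.

No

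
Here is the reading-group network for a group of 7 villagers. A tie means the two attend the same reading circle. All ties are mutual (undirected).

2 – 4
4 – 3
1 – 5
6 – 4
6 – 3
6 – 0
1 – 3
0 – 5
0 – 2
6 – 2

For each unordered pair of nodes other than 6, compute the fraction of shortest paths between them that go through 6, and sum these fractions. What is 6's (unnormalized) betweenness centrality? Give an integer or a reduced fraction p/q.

Pairs whose geodesics pass through 6 — 3–0: 1; 3–2: 1/2; 1–2: 1/3; 5–4: 1/3; 0–4: 1/2.
All other pairs contribute 0.
Summing the contributions gives betweenness(6) = 8/3.

8/3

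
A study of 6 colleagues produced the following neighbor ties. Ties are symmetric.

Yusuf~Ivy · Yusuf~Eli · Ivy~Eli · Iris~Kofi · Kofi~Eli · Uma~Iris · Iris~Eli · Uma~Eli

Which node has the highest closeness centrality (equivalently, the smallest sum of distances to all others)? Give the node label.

Eli

Farness (sum of distances to all others) for each node — Eli:5, Iris:7, Ivy:8, Kofi:8, Uma:8, Yusuf:8.
The smallest farness is 5, for Eli, so Eli has the highest closeness.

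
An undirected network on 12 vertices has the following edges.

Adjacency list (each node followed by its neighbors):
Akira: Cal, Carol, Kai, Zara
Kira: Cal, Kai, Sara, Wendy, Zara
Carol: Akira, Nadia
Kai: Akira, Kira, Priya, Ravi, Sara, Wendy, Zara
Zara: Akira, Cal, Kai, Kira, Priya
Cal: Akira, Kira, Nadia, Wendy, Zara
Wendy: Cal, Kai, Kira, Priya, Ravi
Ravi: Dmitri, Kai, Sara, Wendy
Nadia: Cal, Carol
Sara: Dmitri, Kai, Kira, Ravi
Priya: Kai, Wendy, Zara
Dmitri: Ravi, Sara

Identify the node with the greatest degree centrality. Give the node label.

Kai

Degrees — Akira:4, Cal:5, Carol:2, Dmitri:2, Kai:7, Kira:5, Nadia:2, Priya:3, Ravi:4, Sara:4, Wendy:5, Zara:5.
The maximum is 7, attained only by Kai.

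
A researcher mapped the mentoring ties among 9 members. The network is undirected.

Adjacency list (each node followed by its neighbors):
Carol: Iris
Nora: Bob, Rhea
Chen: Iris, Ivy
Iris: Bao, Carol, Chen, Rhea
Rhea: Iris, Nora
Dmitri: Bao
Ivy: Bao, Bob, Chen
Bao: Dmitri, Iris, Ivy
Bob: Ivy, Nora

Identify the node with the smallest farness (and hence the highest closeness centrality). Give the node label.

Iris

Farness (sum of distances to all others) for each node — Bao:14, Bob:18, Carol:20, Chen:16, Dmitri:21, Iris:13, Ivy:15, Nora:19, Rhea:16.
The smallest farness is 13, for Iris, so Iris has the highest closeness.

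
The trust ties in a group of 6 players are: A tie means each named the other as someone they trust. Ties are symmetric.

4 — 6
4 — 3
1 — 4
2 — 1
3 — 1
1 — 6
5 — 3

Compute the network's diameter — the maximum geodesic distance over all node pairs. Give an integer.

3

Eccentricity of each node (its greatest distance to any other): 1:2, 2:3, 3:2, 4:2, 5:3, 6:3.
The maximum eccentricity is 3, realized for instance by the pair 5–6 via 5 – 3 – 1 – 6. So the diameter is 3.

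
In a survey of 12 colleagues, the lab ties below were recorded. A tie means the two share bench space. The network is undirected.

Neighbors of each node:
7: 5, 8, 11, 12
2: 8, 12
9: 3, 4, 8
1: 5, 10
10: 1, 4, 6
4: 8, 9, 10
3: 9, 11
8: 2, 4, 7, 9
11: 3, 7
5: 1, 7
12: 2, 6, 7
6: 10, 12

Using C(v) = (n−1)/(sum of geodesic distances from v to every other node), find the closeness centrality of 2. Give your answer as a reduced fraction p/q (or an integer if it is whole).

Distances from 2: 1:4, 3:3, 4:2, 5:3, 6:2, 7:2, 8:1, 9:2, 10:3, 11:3, 12:1. Sum = 26.
n = 12, so closeness = 11/26.

11/26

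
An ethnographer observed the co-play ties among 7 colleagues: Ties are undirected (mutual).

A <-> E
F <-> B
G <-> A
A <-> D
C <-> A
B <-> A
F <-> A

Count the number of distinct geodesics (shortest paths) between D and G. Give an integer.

The shortest distance is 2, and the only length-2 path is D–A–G. So there is exactly 1 shortest path.

1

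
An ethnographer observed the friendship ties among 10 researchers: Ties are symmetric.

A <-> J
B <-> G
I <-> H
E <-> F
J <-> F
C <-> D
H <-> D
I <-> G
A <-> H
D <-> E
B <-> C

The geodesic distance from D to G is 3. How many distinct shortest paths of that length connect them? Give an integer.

2

The shortest distance is 3. The length-3 paths are: D–C–B–G; D–H–I–G.
That gives 2 distinct shortest paths.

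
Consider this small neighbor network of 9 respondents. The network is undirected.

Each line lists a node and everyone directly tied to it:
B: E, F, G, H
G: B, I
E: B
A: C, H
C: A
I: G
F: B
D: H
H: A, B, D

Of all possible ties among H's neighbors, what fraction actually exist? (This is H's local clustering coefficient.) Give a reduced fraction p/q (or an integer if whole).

H's neighbors: A, B, and D (k = 3).
Possible neighbor pairs: C(3,2) = 3. Edges among them: none → e = 0.
Clustering(H) = 0/3 = 0.

0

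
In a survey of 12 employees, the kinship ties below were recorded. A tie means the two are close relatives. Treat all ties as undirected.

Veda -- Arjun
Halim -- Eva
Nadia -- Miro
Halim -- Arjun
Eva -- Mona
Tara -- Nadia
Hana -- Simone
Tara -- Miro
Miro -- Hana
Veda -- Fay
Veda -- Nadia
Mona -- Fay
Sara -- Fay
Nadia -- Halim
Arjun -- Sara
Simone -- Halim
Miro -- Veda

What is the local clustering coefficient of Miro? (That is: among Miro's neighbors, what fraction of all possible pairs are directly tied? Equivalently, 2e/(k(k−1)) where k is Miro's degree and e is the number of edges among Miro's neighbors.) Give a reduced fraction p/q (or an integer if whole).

Miro's neighbors: Hana, Nadia, Tara, and Veda (k = 4).
Possible neighbor pairs: C(4,2) = 6. Edges among them: Nadia–Tara, Nadia–Veda → e = 2.
Clustering(Miro) = 2/6 = 1/3.

1/3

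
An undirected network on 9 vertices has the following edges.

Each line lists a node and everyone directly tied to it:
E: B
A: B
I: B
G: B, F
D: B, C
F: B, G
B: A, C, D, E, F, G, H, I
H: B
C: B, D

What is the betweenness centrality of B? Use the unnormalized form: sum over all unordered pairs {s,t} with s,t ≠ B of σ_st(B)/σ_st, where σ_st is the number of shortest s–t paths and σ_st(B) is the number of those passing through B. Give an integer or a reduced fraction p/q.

Pairs whose geodesics pass through B — H–E: 1; H–D: 1; H–C: 1; H–I: 1; H–F: 1; H–G: 1; H–A: 1; E–D: 1; E–C: 1; E–I: 1; E–F: 1; E–G: 1; E–A: 1; D–I: 1 … (+12 more pairs).
All other pairs contribute 0.
Summing the contributions gives betweenness(B) = 26.

26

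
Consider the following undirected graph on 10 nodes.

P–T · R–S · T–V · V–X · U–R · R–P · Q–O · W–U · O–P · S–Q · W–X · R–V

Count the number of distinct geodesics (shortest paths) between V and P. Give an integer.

The shortest distance is 2. The length-2 paths are: V–R–P; V–T–P.
That gives 2 distinct shortest paths.

2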